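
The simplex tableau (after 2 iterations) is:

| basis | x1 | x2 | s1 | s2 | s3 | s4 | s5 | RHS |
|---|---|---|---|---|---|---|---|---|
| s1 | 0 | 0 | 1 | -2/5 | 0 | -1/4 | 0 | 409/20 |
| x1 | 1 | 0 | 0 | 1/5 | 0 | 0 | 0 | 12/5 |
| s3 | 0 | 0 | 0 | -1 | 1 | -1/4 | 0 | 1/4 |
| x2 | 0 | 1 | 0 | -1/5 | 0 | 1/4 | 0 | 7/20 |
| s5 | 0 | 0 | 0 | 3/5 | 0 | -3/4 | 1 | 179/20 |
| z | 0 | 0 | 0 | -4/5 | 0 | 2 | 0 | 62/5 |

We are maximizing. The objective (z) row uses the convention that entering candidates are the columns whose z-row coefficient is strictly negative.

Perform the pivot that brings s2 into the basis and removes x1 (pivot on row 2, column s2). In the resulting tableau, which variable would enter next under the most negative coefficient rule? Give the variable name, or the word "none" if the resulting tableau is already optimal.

none

Pivot element 1/5. New z-row = old z-row − (-4/5)·(row 2/(1/5)).
Updated z-row coefficients: x1: 4, x2: 0, s1: 0, s2: 0, s3: 0, s4: 2, s5: 0.
No coefficient is strictly negative; the tableau after this pivot is optimal.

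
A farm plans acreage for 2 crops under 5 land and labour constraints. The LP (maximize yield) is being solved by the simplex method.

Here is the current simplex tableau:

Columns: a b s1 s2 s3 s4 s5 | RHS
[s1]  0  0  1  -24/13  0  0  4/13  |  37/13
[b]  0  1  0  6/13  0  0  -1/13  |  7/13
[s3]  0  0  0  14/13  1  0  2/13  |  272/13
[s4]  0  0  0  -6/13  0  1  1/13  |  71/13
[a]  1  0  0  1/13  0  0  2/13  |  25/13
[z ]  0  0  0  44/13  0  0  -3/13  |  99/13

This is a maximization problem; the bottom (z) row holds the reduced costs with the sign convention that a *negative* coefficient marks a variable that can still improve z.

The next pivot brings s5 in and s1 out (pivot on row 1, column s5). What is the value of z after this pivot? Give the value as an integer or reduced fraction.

39/4

Minimum ratio for s5: (37/13)/(4/13) = 37/4.
z changes by −(z-row coeff of s5)·ratio = −(-3/13)·(37/4) = 111/52.
New z = 99/13 + (111/52) = 39/4.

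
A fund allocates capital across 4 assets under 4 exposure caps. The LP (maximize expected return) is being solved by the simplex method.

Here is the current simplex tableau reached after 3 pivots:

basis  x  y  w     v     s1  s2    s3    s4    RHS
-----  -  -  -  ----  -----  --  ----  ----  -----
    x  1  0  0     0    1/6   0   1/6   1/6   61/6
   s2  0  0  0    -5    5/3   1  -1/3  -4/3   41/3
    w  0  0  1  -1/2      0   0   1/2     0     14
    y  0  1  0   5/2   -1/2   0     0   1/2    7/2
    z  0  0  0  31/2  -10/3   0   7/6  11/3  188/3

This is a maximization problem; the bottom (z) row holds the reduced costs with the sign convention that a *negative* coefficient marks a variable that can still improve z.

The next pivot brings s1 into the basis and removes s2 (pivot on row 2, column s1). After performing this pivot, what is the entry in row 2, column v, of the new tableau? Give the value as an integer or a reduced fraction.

Pivot element is row 2, column s1: 5/3.
Normalize row 2: new (row 2, v) = (-5)/(5/3) = -3.
Row 2 is the pivot row, so the entry is -3.

-3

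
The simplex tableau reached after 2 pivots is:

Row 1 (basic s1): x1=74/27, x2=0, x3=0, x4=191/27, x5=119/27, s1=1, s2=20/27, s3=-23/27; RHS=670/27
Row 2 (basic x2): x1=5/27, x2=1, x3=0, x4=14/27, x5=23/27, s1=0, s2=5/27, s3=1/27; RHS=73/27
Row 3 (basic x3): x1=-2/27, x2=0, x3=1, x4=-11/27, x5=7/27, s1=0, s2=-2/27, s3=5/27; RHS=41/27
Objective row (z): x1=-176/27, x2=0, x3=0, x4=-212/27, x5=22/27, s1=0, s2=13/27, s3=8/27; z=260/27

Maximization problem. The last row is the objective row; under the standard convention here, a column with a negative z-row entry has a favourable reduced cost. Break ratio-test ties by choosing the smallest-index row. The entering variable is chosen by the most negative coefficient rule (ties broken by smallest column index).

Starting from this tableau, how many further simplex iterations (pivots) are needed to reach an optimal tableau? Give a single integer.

pivot: x4 in, s1 out → z = 7100/191
pivot: x1 in, x4 out → z = 2540/37
pivot: s3 in, x2 out → z = 612/7
No improving column remains; optimal.

3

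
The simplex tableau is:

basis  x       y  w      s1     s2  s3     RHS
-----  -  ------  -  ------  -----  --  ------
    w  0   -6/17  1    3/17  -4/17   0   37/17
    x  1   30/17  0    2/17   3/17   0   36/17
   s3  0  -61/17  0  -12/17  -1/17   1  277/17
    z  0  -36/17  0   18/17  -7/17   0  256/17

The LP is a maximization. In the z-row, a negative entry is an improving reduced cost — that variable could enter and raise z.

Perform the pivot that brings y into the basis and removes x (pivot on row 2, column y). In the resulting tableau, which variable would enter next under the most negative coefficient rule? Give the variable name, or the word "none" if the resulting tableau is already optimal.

s2

Pivot element 30/17. New z-row = old z-row − (-36/17)·(row 2/(30/17)).
Updated z-row coefficients: x: 6/5, y: 0, w: 0, s1: 6/5, s2: -1/5, s3: 0.
The most negative is -1/5 in column s2, so s2 would enter next.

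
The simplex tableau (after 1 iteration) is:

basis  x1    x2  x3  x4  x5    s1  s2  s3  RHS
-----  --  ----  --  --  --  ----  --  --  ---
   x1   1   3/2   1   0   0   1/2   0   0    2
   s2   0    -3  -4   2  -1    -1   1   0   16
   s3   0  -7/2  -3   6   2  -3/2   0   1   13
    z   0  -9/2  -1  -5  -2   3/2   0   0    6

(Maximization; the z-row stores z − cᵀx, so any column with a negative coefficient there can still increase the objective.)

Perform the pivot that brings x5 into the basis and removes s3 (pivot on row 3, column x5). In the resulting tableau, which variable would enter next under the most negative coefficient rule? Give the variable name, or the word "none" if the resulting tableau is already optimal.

Pivot element 2. New z-row = old z-row − (-2)·(row 3/2).
Updated z-row coefficients: x1: 0, x2: -8, x3: -4, x4: 1, x5: 0, s1: 0, s2: 0, s3: 1.
The most negative is -8 in column x2, so x2 would enter next.

x2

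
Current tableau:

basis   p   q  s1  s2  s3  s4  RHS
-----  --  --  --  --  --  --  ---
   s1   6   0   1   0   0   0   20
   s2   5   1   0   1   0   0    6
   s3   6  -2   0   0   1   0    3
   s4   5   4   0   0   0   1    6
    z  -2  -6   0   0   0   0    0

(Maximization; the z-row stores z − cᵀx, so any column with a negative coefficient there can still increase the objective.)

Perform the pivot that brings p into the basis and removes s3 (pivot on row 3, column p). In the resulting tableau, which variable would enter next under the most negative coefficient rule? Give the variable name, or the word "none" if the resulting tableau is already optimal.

Pivot element 6. New z-row = old z-row − (-2)·(row 3/6).
Updated z-row coefficients: p: 0, q: -20/3, s1: 0, s2: 0, s3: 1/3, s4: 0.
The most negative is -20/3 in column q, so q would enter next.

q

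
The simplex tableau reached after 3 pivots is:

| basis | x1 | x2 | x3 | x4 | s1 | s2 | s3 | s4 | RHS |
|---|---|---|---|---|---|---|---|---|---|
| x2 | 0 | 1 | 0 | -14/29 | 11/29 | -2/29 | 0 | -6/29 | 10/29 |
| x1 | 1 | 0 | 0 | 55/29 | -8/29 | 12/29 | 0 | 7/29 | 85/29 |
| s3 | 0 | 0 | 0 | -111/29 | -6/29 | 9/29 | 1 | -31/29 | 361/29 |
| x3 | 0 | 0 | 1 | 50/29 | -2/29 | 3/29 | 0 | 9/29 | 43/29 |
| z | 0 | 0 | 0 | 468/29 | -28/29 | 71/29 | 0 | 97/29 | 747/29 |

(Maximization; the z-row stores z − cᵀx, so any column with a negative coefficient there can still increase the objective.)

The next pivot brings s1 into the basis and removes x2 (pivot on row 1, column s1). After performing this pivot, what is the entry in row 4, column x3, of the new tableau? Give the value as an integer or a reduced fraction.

1

Pivot element is row 1, column s1: 11/29.
Normalize row 1: new (row 1, x3) = 0/(11/29) = 0.
row 4 ← row 4 − (-2/29)·(new row 1): 1 − (-2/29)·0 = 1.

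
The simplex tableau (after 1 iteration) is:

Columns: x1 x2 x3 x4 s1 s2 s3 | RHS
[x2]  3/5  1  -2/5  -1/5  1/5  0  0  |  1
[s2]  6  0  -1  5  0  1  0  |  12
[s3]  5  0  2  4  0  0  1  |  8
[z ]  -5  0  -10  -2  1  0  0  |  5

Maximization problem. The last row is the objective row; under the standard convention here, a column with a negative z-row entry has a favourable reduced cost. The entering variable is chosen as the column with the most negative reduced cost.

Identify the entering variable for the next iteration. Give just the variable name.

x3

Objective-row coefficients: x1: -5, x2: 0, x3: -10, x4: -2, s1: 1, s2: 0, s3: 0.
The most negative is -10 in column x3, so x3 enters.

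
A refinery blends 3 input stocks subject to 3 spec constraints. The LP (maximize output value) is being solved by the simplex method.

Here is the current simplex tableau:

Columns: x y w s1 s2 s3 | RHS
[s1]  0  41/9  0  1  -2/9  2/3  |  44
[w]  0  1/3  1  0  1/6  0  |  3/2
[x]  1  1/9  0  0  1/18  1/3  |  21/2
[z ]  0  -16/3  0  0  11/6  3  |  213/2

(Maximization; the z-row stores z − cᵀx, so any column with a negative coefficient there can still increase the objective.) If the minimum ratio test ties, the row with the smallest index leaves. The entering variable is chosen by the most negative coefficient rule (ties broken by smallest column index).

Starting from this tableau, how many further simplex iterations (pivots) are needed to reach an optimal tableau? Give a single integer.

pivot: y in, w out → z = 261/2
No improving column remains; optimal.

1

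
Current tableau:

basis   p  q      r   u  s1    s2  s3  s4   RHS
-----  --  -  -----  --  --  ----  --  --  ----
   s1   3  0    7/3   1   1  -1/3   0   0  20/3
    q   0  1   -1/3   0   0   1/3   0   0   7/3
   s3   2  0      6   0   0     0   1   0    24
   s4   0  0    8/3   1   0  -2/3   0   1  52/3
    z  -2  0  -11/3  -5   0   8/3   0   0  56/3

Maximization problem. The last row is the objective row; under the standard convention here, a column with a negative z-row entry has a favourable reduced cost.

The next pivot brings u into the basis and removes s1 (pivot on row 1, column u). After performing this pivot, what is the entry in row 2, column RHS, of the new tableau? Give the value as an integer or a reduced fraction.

7/3

Pivot element is row 1, column u: 1.
Normalize row 1: new (row 1, RHS) = (20/3)/1 = 20/3.
row 2 ← row 2 − 0·(new row 1): 7/3 − 0·(20/3) = 7/3.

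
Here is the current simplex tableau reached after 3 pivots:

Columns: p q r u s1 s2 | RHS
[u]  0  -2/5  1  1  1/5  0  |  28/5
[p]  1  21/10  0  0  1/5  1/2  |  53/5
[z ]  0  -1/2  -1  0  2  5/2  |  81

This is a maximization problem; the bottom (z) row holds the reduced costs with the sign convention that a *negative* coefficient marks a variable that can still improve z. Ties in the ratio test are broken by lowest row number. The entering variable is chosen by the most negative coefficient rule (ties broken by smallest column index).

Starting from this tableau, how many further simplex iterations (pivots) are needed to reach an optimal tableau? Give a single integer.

pivot: r in, u out → z = 433/5
pivot: q in, p out → z = 638/7
No improving column remains; optimal.

2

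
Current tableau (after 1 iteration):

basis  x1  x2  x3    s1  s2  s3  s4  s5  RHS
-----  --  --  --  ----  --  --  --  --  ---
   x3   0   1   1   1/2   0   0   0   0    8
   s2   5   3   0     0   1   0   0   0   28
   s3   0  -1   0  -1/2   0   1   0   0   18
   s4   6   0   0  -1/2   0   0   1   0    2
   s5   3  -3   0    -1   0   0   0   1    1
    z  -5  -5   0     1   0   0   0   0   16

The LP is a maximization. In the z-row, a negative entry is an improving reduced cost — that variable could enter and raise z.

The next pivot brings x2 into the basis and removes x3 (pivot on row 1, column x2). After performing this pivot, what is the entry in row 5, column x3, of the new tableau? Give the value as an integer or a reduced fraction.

3

Pivot element is row 1, column x2: 1.
Normalize row 1: new (row 1, x3) = 1/1 = 1.
row 5 ← row 5 − (-3)·(new row 1): 0 − (-3)·1 = 3.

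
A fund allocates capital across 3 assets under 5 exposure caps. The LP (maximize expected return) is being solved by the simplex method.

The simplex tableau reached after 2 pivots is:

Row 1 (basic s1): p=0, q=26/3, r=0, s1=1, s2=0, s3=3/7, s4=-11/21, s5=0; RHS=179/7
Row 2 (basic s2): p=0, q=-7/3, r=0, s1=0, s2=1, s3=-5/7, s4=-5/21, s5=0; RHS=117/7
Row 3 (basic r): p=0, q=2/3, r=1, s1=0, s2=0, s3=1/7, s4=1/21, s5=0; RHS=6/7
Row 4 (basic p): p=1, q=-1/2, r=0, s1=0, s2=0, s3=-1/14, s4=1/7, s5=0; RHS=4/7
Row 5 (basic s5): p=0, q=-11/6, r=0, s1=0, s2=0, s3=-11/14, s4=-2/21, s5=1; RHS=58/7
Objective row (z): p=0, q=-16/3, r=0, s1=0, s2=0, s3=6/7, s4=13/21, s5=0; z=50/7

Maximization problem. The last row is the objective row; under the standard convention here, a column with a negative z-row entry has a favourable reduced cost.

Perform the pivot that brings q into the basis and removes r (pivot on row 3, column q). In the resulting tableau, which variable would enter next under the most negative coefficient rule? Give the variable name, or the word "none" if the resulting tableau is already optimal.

Pivot element 2/3. New z-row = old z-row − (-16/3)·(row 3/(2/3)).
Updated z-row coefficients: p: 0, q: 0, r: 8, s1: 0, s2: 0, s3: 2, s4: 1, s5: 0.
No coefficient is strictly negative; the tableau after this pivot is optimal.

none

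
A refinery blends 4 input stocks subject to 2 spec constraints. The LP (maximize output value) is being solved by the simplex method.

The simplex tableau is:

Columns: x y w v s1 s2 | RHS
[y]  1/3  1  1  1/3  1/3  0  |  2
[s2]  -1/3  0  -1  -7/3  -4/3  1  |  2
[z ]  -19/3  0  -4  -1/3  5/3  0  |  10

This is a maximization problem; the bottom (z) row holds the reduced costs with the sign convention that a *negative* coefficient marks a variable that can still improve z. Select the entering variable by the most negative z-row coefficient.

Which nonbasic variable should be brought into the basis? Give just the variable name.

Objective-row coefficients: x: -19/3, y: 0, w: -4, v: -1/3, s1: 5/3, s2: 0.
The most negative is -19/3 in column x, so x enters.

x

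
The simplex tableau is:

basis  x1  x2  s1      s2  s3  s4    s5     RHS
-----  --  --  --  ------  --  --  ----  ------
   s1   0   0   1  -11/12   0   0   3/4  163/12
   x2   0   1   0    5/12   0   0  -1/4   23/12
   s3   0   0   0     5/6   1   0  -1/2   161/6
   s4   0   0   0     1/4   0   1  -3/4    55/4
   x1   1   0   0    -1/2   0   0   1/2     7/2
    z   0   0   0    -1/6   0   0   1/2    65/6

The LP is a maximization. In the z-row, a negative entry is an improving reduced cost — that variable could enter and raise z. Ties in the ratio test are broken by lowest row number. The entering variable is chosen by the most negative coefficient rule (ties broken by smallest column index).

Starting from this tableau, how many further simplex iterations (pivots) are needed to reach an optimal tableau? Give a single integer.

1

pivot: s2 in, x2 out → z = 58/5
No improving column remains; optimal.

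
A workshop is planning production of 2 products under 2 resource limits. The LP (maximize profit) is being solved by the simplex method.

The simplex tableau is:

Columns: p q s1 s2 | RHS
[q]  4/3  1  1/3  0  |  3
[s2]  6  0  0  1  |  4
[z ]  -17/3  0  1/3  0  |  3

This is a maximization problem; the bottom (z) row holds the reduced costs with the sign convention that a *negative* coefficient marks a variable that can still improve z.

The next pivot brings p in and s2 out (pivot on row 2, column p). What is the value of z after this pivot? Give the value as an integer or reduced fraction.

Minimum ratio for p: 4/6 = 2/3.
z changes by −(z-row coeff of p)·ratio = −(-17/3)·(2/3) = 34/9.
New z = 3 + (34/9) = 61/9.

61/9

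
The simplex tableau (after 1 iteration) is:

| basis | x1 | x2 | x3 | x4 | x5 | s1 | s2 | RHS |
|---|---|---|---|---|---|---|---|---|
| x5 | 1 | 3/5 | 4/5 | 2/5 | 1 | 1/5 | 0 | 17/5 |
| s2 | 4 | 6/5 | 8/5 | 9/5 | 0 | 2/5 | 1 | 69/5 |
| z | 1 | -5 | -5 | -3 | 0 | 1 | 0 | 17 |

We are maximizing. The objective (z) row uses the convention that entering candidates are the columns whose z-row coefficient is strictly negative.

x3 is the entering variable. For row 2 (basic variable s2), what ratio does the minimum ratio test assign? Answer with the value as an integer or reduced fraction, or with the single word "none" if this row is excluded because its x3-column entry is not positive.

Ratio = RHS / (x3 entry) = (69/5) / (8/5) = 69/8.

69/8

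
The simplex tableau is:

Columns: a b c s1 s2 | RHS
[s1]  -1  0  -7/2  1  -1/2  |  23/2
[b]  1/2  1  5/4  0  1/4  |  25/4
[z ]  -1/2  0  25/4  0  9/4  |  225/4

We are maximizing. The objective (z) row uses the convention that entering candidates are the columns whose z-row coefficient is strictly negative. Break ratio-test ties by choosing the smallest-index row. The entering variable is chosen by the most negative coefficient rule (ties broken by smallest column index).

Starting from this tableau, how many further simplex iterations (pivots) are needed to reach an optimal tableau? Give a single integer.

1

pivot: a in, b out → z = 125/2
No improving column remains; optimal.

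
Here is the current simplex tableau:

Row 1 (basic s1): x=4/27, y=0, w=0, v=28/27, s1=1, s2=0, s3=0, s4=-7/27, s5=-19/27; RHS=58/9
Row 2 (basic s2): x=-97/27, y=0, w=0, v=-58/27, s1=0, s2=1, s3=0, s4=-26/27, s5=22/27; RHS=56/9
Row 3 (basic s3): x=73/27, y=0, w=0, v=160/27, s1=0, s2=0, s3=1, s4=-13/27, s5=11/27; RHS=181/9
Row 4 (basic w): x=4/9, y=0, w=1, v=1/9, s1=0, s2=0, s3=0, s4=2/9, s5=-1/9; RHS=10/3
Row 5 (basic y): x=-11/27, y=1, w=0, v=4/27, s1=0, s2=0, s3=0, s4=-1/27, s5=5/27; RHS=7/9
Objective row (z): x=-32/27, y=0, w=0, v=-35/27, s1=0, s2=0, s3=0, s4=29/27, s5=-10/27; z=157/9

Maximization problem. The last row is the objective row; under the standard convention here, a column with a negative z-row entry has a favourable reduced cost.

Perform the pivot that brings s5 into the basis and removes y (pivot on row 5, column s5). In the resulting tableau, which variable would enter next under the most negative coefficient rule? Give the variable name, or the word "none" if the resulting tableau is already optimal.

x

Pivot element 5/27. New z-row = old z-row − (-10/27)·(row 5/(5/27)).
Updated z-row coefficients: x: -2, y: 2, w: 0, v: -1, s1: 0, s2: 0, s3: 0, s4: 1, s5: 0.
The most negative is -2 in column x, so x would enter next.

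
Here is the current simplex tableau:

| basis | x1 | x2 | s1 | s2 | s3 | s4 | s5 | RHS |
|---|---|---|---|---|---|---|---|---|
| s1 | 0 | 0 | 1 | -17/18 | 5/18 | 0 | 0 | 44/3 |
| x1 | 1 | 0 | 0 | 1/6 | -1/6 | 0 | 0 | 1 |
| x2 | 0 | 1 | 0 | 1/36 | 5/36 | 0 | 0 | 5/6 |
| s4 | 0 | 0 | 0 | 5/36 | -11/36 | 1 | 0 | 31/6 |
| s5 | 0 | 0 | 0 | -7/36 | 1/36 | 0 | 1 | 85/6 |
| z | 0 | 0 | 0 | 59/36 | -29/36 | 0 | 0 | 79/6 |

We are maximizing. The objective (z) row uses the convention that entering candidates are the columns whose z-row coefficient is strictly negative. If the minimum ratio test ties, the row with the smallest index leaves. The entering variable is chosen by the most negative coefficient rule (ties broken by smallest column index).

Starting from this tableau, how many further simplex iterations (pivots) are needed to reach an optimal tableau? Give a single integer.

pivot: s3 in, x2 out → z = 18
No improving column remains; optimal.

1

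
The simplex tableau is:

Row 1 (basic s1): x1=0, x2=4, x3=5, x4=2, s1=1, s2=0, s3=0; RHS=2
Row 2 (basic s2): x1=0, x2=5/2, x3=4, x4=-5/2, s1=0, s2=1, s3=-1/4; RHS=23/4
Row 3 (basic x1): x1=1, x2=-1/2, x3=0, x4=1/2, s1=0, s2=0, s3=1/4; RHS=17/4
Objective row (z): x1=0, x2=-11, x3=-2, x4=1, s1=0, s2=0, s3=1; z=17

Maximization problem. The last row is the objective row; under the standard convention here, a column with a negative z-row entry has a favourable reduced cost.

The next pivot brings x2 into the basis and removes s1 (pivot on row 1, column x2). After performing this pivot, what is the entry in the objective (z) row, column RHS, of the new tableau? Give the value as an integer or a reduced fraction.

Pivot element is row 1, column x2: 4.
Normalize row 1: new (row 1, RHS) = 2/4 = 1/2.
z-row ← z-row − (-11)·(new row 1): 17 − (-11)·(1/2) = 45/2.

45/2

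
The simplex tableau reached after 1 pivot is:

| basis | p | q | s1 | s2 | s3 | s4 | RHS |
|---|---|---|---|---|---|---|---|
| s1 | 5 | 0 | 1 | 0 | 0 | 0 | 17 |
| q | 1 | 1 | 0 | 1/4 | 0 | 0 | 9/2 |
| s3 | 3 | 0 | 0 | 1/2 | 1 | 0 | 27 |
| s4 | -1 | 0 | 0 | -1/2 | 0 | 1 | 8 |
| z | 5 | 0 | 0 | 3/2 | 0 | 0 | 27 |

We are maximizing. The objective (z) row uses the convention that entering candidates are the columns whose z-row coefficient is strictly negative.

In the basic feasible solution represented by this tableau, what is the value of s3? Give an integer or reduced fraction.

s3 is basic (row 3); its value is the RHS of that row: 27.

27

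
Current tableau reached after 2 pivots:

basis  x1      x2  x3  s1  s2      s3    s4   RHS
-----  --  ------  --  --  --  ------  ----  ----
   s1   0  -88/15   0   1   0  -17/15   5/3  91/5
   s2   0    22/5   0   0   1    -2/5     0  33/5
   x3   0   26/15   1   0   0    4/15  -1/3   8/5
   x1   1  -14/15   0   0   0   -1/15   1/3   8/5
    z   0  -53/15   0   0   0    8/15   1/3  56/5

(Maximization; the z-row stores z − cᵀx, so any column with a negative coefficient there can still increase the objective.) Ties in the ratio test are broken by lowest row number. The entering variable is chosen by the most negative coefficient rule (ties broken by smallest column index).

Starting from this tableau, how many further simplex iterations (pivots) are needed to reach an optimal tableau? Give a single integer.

2

pivot: x2 in, x3 out → z = 188/13
pivot: s4 in, s2 out → z = 31/2
No improving column remains; optimal.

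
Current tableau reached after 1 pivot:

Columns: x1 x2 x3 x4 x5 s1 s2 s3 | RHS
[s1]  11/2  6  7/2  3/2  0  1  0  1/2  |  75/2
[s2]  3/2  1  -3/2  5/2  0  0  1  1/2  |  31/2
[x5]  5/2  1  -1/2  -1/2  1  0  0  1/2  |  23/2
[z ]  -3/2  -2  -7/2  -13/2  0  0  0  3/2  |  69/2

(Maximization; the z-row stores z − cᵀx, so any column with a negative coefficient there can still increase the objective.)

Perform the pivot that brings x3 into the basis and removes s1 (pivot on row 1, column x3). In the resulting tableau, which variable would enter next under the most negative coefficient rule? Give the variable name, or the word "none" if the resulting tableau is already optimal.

x4

Pivot element 7/2. New z-row = old z-row − (-7/2)·(row 1/(7/2)).
Updated z-row coefficients: x1: 4, x2: 4, x3: 0, x4: -5, x5: 0, s1: 1, s2: 0, s3: 2.
The most negative is -5 in column x4, so x4 would enter next.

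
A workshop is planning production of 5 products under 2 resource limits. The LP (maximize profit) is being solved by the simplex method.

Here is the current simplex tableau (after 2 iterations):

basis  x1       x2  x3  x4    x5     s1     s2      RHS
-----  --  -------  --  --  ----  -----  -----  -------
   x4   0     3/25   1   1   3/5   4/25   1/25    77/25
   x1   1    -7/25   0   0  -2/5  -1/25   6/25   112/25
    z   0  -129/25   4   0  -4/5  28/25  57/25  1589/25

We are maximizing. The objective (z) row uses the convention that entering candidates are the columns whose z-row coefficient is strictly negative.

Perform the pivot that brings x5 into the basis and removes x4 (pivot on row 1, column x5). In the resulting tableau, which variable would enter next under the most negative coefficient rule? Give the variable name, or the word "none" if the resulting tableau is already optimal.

x2

Pivot element 3/5. New z-row = old z-row − (-4/5)·(row 1/(3/5)).
Updated z-row coefficients: x1: 0, x2: -5, x3: 16/3, x4: 4/3, x5: 0, s1: 4/3, s2: 7/3.
The most negative is -5 in column x2, so x2 would enter next.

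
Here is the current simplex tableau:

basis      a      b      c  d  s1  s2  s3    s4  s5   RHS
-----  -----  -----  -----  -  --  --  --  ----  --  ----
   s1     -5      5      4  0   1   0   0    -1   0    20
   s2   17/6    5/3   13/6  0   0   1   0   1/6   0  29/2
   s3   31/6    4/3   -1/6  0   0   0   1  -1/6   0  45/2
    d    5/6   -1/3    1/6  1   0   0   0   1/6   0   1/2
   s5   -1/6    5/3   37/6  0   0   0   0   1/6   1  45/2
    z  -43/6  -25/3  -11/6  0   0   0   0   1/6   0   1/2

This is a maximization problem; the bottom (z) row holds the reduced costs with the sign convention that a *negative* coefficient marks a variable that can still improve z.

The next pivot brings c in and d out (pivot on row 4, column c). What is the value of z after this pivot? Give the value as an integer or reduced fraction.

6

Minimum ratio for c: (1/2)/(1/6) = 3.
z changes by −(z-row coeff of c)·ratio = −(-11/6)·3 = 11/2.
New z = 1/2 + (11/2) = 6.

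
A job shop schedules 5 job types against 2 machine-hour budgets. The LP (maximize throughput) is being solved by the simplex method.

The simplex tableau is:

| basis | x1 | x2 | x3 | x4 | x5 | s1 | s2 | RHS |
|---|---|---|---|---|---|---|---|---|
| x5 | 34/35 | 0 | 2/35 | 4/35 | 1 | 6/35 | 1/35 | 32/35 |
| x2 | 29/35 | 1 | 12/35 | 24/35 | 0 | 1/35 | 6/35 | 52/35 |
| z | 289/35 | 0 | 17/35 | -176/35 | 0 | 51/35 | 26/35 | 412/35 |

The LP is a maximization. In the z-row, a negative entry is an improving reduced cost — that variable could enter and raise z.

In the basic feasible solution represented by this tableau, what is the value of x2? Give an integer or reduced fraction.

52/35

x2 is basic (row 2); its value is the RHS of that row: 52/35.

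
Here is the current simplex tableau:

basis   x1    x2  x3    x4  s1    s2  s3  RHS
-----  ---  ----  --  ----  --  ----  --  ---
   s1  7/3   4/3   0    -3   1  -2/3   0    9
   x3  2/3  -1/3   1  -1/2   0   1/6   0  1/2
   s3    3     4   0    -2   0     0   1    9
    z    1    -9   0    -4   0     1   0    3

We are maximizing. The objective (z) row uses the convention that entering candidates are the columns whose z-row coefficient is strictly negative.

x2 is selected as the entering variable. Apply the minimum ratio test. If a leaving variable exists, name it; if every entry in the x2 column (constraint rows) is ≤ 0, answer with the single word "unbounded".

s3

Ratios: row 1 (s1): 9/(4/3) = 27/4; row 2 (x3): entry -1/3 ≤ 0, skip; row 3 (s3): 9/4 = 9/4.
Minimum ratio is in the s3 row, so s3 leaves.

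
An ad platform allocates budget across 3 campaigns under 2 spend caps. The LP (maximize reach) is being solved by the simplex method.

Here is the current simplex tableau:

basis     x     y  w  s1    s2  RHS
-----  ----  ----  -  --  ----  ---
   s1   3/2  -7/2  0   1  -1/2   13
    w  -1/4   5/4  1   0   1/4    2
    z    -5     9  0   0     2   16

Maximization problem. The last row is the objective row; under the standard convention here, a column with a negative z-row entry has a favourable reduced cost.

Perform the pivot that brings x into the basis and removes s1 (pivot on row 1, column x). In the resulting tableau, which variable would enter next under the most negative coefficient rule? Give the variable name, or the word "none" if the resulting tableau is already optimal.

Pivot element 3/2. New z-row = old z-row − (-5)·(row 1/(3/2)).
Updated z-row coefficients: x: 0, y: -8/3, w: 0, s1: 10/3, s2: 1/3.
The most negative is -8/3 in column y, so y would enter next.

y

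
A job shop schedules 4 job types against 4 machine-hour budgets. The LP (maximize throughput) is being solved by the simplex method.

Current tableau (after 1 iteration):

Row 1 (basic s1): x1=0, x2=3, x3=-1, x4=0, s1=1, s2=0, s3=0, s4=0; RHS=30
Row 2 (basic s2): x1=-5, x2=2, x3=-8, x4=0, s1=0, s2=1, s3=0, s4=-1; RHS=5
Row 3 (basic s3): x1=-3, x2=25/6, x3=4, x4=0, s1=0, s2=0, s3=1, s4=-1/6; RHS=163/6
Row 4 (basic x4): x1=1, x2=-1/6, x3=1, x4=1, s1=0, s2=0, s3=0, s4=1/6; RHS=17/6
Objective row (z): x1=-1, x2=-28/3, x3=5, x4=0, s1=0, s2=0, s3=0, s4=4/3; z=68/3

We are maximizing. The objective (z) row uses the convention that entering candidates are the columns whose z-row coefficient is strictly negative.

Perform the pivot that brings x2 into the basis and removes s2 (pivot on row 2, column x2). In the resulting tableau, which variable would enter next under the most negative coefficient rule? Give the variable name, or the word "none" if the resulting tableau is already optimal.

x3

Pivot element 2. New z-row = old z-row − (-28/3)·(row 2/2).
Updated z-row coefficients: x1: -73/3, x2: 0, x3: -97/3, x4: 0, s1: 0, s2: 14/3, s3: 0, s4: -10/3.
The most negative is -97/3 in column x3, so x3 would enter next.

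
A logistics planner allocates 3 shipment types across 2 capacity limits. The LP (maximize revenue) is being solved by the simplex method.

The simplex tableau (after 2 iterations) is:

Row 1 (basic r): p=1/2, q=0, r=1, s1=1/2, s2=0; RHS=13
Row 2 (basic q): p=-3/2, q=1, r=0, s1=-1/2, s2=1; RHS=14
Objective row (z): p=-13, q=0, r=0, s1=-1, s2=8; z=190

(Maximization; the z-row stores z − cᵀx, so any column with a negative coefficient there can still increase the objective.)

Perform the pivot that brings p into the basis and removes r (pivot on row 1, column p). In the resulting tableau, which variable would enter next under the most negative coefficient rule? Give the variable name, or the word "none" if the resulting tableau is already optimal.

none

Pivot element 1/2. New z-row = old z-row − (-13)·(row 1/(1/2)).
Updated z-row coefficients: p: 0, q: 0, r: 26, s1: 12, s2: 8.
No coefficient is strictly negative; the tableau after this pivot is optimal.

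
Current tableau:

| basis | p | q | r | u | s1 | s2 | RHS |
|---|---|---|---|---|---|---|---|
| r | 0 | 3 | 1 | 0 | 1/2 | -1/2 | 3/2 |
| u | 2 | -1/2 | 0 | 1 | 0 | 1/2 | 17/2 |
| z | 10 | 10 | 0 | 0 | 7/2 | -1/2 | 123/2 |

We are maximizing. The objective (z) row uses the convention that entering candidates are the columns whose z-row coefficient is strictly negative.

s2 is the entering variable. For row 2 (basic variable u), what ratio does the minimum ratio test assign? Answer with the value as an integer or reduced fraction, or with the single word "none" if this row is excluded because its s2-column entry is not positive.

Ratio = RHS / (s2 entry) = (17/2) / (1/2) = 17.

17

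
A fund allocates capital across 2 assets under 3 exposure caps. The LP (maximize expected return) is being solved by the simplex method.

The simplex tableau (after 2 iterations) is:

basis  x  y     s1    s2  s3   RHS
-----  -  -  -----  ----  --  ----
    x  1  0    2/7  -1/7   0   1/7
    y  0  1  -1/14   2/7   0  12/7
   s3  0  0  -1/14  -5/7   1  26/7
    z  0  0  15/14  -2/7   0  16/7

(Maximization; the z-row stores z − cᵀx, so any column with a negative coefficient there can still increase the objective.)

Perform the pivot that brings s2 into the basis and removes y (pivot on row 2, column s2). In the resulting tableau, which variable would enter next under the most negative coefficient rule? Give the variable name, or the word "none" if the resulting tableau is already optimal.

Pivot element 2/7. New z-row = old z-row − (-2/7)·(row 2/(2/7)).
Updated z-row coefficients: x: 0, y: 1, s1: 1, s2: 0, s3: 0.
No coefficient is strictly negative; the tableau after this pivot is optimal.

none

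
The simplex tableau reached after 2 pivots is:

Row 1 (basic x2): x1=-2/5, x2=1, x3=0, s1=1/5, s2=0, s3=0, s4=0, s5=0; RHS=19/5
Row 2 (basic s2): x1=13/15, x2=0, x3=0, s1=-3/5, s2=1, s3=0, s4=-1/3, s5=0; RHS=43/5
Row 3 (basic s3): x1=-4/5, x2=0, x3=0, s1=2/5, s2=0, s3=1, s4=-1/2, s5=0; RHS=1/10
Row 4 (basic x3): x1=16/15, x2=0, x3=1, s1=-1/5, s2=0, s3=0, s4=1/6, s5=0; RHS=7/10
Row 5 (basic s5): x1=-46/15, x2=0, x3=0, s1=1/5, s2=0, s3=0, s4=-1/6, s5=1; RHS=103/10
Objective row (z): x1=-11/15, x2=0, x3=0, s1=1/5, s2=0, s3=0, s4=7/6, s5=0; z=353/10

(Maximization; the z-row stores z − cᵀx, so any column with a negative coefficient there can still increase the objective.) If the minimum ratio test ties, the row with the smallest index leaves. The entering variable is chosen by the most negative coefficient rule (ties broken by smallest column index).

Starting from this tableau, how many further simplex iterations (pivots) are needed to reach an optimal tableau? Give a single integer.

pivot: x1 in, x3 out → z = 1145/32
No improving column remains; optimal.

1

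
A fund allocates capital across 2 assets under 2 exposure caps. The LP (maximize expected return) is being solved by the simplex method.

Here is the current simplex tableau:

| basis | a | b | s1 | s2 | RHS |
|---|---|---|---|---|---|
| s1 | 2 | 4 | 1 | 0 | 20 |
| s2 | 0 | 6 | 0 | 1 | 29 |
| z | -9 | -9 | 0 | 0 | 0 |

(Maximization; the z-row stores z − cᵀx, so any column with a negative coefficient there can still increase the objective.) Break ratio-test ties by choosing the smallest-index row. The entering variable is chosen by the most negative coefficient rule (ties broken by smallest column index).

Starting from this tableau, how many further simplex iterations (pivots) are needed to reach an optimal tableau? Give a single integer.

pivot: a in, s1 out → z = 90
No improving column remains; optimal.

1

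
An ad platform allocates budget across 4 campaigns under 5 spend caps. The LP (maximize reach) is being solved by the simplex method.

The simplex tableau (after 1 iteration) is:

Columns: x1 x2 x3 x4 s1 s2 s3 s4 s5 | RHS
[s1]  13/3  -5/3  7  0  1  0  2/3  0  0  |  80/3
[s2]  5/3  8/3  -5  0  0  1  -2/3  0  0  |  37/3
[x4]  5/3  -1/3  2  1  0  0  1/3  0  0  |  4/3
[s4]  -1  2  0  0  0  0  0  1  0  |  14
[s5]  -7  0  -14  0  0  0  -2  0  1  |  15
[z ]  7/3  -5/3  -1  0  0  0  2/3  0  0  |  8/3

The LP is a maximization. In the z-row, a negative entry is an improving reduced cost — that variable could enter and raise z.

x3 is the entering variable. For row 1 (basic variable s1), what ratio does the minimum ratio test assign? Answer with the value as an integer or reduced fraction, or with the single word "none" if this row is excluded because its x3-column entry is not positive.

Ratio = RHS / (x3 entry) = (80/3) / 7 = 80/21.

80/21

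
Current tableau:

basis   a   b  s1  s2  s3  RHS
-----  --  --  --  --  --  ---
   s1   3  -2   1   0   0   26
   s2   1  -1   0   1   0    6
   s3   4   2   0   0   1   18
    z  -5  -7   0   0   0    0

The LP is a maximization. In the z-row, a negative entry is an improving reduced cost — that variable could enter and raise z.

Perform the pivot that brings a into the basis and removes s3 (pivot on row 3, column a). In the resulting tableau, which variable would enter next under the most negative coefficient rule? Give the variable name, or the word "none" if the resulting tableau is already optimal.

Pivot element 4. New z-row = old z-row − (-5)·(row 3/4).
Updated z-row coefficients: a: 0, b: -9/2, s1: 0, s2: 0, s3: 5/4.
The most negative is -9/2 in column b, so b would enter next.

b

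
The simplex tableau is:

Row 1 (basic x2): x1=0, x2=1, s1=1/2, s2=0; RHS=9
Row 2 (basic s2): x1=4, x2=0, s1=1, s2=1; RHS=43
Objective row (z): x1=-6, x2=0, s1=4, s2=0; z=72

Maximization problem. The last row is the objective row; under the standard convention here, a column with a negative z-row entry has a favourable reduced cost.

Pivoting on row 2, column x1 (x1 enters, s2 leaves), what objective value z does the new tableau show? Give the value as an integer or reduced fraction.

Minimum ratio for x1: 43/4 = 43/4.
z changes by −(z-row coeff of x1)·ratio = −(-6)·(43/4) = 129/2.
New z = 72 + (129/2) = 273/2.

273/2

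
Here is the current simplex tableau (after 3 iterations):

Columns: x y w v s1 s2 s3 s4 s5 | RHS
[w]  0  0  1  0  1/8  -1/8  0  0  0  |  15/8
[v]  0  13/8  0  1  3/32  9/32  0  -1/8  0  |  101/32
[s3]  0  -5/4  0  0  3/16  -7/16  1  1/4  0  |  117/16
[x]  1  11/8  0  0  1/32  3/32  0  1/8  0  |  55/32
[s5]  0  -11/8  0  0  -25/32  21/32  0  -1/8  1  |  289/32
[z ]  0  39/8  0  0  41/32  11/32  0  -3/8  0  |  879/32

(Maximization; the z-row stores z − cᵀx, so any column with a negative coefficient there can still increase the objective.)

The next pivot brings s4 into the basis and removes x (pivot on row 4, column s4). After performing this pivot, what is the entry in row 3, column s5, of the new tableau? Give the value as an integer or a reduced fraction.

0

Pivot element is row 4, column s4: 1/8.
Normalize row 4: new (row 4, s5) = 0/(1/8) = 0.
row 3 ← row 3 − (1/4)·(new row 4): 0 − (1/4)·0 = 0.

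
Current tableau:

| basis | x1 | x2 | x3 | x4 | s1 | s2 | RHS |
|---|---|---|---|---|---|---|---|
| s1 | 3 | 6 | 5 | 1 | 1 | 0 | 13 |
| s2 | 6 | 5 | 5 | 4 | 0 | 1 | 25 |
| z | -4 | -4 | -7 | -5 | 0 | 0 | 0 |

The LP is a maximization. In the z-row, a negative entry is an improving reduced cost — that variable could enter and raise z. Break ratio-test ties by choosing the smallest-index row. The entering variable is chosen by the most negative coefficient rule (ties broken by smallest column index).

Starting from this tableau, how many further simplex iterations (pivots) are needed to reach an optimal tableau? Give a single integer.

2

pivot: x3 in, s1 out → z = 91/5
pivot: x4 in, s2 out → z = 163/5
No improving column remains; optimal.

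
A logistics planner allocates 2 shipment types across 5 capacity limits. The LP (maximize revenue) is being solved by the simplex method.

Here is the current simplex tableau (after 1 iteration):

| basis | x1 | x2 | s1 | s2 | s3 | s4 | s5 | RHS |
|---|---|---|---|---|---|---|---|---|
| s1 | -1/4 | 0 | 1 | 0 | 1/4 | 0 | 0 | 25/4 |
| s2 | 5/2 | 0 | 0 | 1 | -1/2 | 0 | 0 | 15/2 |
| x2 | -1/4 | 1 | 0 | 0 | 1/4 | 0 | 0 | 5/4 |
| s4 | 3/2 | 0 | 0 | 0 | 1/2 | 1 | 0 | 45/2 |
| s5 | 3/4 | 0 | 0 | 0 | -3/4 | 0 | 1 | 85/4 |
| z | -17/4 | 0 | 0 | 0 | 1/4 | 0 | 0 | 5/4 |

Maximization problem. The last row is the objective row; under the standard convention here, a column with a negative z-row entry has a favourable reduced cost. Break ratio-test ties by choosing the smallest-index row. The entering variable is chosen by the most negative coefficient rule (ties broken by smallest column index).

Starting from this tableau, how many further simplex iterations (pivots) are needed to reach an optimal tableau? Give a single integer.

pivot: x1 in, s2 out → z = 14
pivot: s3 in, x2 out → z = 20
No improving column remains; optimal.

2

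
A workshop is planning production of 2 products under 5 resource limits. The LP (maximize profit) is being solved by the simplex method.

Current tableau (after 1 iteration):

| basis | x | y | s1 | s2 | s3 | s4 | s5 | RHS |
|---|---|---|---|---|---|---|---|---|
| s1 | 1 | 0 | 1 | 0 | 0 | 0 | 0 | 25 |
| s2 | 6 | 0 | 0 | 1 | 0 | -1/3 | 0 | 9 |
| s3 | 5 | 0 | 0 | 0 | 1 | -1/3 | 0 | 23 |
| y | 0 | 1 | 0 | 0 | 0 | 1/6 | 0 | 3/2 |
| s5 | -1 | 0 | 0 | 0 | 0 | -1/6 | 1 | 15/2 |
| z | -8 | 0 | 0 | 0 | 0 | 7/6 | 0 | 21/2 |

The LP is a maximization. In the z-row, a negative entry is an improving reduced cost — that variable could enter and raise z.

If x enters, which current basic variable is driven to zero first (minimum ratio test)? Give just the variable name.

Ratios: row 1 (s1): 25/1 = 25; row 2 (s2): 9/6 = 3/2; row 3 (s3): 23/5 = 23/5; row 4 (y): entry 0 ≤ 0, skip; row 5 (s5): entry -1 ≤ 0, skip.
Minimum ratio 3/2 is in the s2 row, so s2 leaves.

s2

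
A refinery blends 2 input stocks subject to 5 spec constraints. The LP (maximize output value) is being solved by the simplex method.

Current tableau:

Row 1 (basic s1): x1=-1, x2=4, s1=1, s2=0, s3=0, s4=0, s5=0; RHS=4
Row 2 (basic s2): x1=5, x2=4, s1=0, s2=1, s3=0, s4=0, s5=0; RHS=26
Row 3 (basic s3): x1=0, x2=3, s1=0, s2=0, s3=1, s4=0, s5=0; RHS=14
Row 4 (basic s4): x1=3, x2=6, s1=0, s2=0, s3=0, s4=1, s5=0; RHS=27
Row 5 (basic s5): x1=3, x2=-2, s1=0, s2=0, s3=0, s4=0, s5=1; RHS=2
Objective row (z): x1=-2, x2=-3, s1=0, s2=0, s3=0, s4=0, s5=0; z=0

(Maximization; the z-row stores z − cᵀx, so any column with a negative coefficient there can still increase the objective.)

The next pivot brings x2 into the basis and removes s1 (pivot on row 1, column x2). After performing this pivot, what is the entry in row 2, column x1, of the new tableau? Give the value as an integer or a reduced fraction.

6

Pivot element is row 1, column x2: 4.
Normalize row 1: new (row 1, x1) = (-1)/4 = -1/4.
row 2 ← row 2 − 4·(new row 1): 5 − 4·(-1/4) = 6.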